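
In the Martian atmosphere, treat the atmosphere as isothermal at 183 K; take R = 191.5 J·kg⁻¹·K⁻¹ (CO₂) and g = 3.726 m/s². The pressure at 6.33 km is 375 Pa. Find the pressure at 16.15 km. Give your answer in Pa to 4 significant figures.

P ≈ 132.0 Pa

Scale height: H = RT/g = 191.5 × 183 / 3.726 = 9405.4 m.
Between two levels, P₂ = P₁ exp(−Δz/H) with Δz = z₂ − z₁.
Δz = 16150 − 6330.0 = 9820.0 m; Δz/H = 9820.0/9405.4 = 1.0441.
P₂ = 375 × exp(−1.0441) = 375 × 0.35201 = 132.00 Pa.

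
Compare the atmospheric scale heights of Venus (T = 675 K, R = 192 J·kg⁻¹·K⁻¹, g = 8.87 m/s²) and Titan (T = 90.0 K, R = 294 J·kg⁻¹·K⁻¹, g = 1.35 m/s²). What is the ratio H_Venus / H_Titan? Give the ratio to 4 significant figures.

H = RT/g for each body.
H_Venus = 192 × 675 / 8.87 = 14611 m.
H_Titan = 294 × 90.0 / 1.35 = 19600 m.
H_Venus/H_Titan = 14611/19600 = 0.74546.

H_Venus/H_Titan ≈ 0.7455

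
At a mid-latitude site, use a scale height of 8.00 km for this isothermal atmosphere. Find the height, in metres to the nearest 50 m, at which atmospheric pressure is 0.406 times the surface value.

Set P/P₀ = exp(−z/H) = 0.406, so z = −H ln(0.406).
−ln(0.406) = 0.90140; z = 8000.0 × 0.90140 = 7211.2 m.

z ≈ 7200 m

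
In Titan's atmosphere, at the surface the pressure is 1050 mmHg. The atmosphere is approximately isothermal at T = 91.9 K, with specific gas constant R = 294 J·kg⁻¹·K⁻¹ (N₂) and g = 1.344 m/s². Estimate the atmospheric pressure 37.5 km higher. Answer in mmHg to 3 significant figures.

Scale height: H = RT/g = 294 × 91.9 / 1.344 = 20103 m.
Barometric formula: P = P₀ exp(−z/H).
z/H = 37500/20103 = 1.8654; exp(−1.8654) = 0.15483.
P = 1050 × 0.15483 = 162.57 mmHg.

P ≈ 163 mmHg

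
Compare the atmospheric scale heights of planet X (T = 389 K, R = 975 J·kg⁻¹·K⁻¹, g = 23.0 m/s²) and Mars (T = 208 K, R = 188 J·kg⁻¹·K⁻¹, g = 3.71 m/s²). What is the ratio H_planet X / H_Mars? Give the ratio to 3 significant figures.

H_planet X/H_Mars ≈ 1.56

H = RT/g for each body.
H_planet X = 975 × 389 / 23.0 = 16490 m.
H_Mars = 188 × 208 / 3.71 = 10540 m.
H_planet X/H_Mars = 16490/10540 = 1.5645.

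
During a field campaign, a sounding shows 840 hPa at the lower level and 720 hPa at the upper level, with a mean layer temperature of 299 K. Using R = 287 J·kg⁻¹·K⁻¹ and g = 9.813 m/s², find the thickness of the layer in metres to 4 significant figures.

Δz ≈ 1348 m

Hypsometric equation: Δz = (R T̄/g) ln(P₁/P₂).
R T̄/g = 287 × 299 / 9.813 = 8744.8 m.
ln(840/720) = ln(1.1667) = 0.15418.
Δz = 8744.8 × 0.15418 = 1348.3 m.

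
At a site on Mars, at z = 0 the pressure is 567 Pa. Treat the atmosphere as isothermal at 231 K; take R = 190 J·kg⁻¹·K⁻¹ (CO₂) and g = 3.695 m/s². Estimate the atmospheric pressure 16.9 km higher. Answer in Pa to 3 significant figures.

Scale height: H = RT/g = 190 × 231 / 3.695 = 11878 m.
Barometric formula: P = P₀ exp(−z/H).
z/H = 16900/11878 = 1.4228; exp(−1.4228) = 0.24104.
P = 567 × 0.24104 = 136.67 Pa.

P ≈ 137 Pa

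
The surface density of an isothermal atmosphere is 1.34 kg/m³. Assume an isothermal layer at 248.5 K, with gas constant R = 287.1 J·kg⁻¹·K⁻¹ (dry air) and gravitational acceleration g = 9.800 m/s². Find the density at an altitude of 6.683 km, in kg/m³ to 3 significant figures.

ρ ≈ 0.535 kg/m³

Scale height: H = RT/g = 287.1 × 248.5 / 9.800 = 7280.0 m.
In an isothermal atmosphere, density decays like pressure: ρ = ρ₀ exp(−z/H).
z/H = 6683.0/7280.0 = 0.91799; exp(−0.91799) = 0.39932.
ρ = 1.34 × 0.39932 = 0.53509 kg/m³.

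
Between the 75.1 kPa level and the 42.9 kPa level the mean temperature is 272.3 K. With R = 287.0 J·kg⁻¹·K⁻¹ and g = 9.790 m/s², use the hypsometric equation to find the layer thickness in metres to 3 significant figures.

Δz ≈ 4470 m

Hypsometric equation: Δz = (R T̄/g) ln(P₁/P₂).
R T̄/g = 287.0 × 272.3 / 9.790 = 7982.6 m.
ln(75.1/42.9) = ln(1.7506) = 0.55996.
Δz = 7982.6 × 0.55996 = 4469.9 m.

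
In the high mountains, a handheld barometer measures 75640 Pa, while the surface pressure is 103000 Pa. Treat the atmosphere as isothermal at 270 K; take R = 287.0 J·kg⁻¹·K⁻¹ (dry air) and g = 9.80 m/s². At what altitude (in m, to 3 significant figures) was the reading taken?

Scale height: H = RT/g = 287.0 × 270 / 9.80 = 7907.1 m.
Invert the barometric formula: z = H ln(P₀/P).
P₀/P = 103000/75640 = 1.3617; ln(1.3617) = 0.30873.
z = 7907.1 × 0.30873 = 2441.2 m.

z ≈ 2440 m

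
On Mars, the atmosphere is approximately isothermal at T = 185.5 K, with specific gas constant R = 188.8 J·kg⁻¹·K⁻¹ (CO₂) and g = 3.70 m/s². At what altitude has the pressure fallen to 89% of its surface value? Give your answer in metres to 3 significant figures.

Scale height: H = RT/g = 188.8 × 185.5 / 3.70 = 9465.5 m.
Set P/P₀ = exp(−z/H) = 0.89, so z = −H ln(0.89).
−ln(0.89) = 0.11653; z = 9465.5 × 0.11653 = 1103.0 m.

z ≈ 1100 m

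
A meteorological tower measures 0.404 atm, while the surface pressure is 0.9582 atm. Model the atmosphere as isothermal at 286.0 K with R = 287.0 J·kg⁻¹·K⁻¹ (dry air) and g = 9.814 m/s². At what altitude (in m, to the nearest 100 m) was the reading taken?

Scale height: H = RT/g = 287.0 × 286.0 / 9.814 = 8363.8 m.
Invert the barometric formula: z = H ln(P₀/P).
P₀/P = 0.9582/0.404 = 2.3718; ln(2.3718) = 0.86365.
z = 8363.8 × 0.86365 = 7223.4 m.

z ≈ 7200 m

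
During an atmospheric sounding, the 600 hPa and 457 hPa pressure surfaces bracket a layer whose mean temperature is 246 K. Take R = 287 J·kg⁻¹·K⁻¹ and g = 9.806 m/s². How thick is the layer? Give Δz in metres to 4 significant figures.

Hypsometric equation: Δz = (R T̄/g) ln(P₁/P₂).
R T̄/g = 287 × 246 / 9.806 = 7199.9 m.
ln(600/457) = ln(1.3129) = 0.27224.
Δz = 7199.9 × 0.27224 = 1960.1 m.

Δz ≈ 1960 m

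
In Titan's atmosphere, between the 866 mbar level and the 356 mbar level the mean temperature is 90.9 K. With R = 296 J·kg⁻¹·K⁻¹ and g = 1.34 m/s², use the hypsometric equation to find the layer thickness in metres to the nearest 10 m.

Δz ≈ 17850 m

Hypsometric equation: Δz = (R T̄/g) ln(P₁/P₂).
R T̄/g = 296 × 90.9 / 1.34 = 20079 m.
ln(866/356) = ln(2.4326) = 0.88896.
Δz = 20079 × 0.88896 = 17849 m.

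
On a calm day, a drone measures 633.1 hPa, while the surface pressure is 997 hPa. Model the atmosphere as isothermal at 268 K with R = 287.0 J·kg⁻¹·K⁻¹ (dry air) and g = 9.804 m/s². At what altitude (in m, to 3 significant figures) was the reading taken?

z ≈ 3560 m

Scale height: H = RT/g = 287.0 × 268 / 9.804 = 7845.4 m.
Invert the barometric formula: z = H ln(P₀/P).
P₀/P = 997/633.1 = 1.5748; ln(1.5748) = 0.45413.
z = 7845.4 × 0.45413 = 3562.8 m.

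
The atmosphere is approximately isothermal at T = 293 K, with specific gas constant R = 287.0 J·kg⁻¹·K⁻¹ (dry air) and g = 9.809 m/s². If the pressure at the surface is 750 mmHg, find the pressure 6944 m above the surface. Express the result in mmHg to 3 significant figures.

P ≈ 334 mmHg

Scale height: H = RT/g = 287.0 × 293 / 9.809 = 8572.8 m.
Barometric formula: P = P₀ exp(−z/H).
z/H = 6944.0/8572.8 = 0.81000; exp(−0.81000) = 0.44486.
P = 750 × 0.44486 = 333.64 mmHg.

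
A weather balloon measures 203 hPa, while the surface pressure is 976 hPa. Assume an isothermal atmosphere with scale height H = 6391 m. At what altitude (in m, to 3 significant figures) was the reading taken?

z ≈ 10000 m

Invert the barometric formula: z = H ln(P₀/P).
P₀/P = 976/203 = 4.8079; ln(4.8079) = 1.5703.
z = 6391.0 × 1.5703 = 10036 m.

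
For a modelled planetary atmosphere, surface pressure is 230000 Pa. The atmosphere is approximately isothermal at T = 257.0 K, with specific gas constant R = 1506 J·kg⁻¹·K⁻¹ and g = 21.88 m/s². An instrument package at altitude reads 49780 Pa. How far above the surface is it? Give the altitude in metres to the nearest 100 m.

z ≈ 27100 m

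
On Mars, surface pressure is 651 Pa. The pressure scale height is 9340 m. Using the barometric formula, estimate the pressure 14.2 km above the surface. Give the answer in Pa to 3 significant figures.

P ≈ 142 Pa

Barometric formula: P = P₀ exp(−z/H).
z/H = 14200/9340.0 = 1.5203; exp(−1.5203) = 0.21865.
P = 651 × 0.21865 = 142.34 Pa.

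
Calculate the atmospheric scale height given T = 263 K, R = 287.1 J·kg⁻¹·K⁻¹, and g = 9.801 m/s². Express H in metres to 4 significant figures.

The scale height of an isothermal atmosphere is H = RT/g.
H = 287.1 × 263 / 9.801 = 75507/9.801 = 7704.0 m.

H ≈ 7704 m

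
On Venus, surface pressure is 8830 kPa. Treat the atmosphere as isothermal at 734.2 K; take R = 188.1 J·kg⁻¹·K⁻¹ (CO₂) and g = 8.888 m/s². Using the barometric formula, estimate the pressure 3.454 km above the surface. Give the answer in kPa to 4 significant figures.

Scale height: H = RT/g = 188.1 × 734.2 / 8.888 = 15538 m.
Barometric formula: P = P₀ exp(−z/H).
z/H = 3454.0/15538 = 0.22229; exp(−0.22229) = 0.80068.
P = 8830 × 0.80068 = 7070.0 kPa.

P ≈ 7070 kPa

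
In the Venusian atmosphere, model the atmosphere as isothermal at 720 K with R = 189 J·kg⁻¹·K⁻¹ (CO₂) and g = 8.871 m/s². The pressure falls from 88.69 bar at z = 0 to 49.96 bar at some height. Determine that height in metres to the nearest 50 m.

z ≈ 8800 m

Scale height: H = RT/g = 189 × 720 / 8.871 = 15340 m.
Invert the barometric formula: z = H ln(P₀/P).
P₀/P = 88.69/49.96 = 1.7752; ln(1.7752) = 0.57391.
z = 15340 × 0.57391 = 8803.8 m.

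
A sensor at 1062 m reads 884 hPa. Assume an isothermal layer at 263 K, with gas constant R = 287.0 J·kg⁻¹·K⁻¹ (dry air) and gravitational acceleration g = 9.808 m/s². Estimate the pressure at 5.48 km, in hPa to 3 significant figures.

Scale height: H = RT/g = 287.0 × 263 / 9.808 = 7695.9 m.
Between two levels, P₂ = P₁ exp(−Δz/H) with Δz = z₂ − z₁.
Δz = 5480.0 − 1062.0 = 4418.0 m; Δz/H = 4418.0/7695.9 = 0.57407.
P₂ = 884 × exp(−0.57407) = 884 × 0.56323 = 497.90 hPa.

P ≈ 498 hPa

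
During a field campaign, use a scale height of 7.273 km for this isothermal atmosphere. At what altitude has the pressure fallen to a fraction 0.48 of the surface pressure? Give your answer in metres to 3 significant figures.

z ≈ 5340 m

Set P/P₀ = exp(−z/H) = 0.48, so z = −H ln(0.48).
−ln(0.48) = 0.73397; z = 7273.0 × 0.73397 = 5338.2 m.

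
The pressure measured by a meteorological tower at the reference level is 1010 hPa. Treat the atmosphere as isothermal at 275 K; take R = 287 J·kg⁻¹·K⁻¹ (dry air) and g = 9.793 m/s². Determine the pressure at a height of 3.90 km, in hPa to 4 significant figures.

P ≈ 622.5 hPa

Scale height: H = RT/g = 287 × 275 / 9.793 = 8059.3 m.
Barometric formula: P = P₀ exp(−z/H).
z/H = 3900.0/8059.3 = 0.48391; exp(−0.48391) = 0.61637.
P = 1010 × 0.61637 = 622.53 hPa.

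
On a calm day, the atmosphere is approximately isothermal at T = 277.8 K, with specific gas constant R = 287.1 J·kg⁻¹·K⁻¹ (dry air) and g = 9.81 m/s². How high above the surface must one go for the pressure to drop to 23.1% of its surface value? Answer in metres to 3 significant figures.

z ≈ 11900 m

Scale height: H = RT/g = 287.1 × 277.8 / 9.81 = 8130.1 m.
Set P/P₀ = exp(−z/H) = 0.231, so z = −H ln(0.231).
−ln(0.231) = 1.4653; z = 8130.1 × 1.4653 = 11913 m.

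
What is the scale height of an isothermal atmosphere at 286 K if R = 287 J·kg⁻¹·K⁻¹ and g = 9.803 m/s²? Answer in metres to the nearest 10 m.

The scale height of an isothermal atmosphere is H = RT/g.
H = 287 × 286 / 9.803 = 82082/9.803 = 8373.2 m.

H ≈ 8370 m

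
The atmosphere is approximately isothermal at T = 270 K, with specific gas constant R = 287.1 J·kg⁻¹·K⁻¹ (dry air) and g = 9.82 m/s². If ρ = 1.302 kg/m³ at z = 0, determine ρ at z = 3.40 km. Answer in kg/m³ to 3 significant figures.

ρ ≈ 0.846 kg/m³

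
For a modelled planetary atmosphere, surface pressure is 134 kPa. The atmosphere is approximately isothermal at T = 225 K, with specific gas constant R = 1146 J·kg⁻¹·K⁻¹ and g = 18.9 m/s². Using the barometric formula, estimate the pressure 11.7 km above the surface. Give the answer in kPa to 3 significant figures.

P ≈ 56.8 kPa

Scale height: H = RT/g = 1146 × 225 / 18.9 = 13643 m.
Barometric formula: P = P₀ exp(−z/H).
z/H = 11700/13643 = 0.85758; exp(−0.85758) = 0.42419.
P = 134 × 0.42419 = 56.841 kPa.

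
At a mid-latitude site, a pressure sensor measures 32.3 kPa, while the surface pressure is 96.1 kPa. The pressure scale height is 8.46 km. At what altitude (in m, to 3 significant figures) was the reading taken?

z ≈ 9220 m

Invert the barometric formula: z = H ln(P₀/P).
P₀/P = 96.1/32.3 = 2.9752; ln(2.9752) = 1.0903.
z = 8460.0 × 1.0903 = 9223.9 m.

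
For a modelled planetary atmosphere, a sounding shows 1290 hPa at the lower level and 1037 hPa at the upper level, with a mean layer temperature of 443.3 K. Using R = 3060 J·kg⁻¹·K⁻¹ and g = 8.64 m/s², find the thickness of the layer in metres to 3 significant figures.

Δz ≈ 34300 m

Hypsometric equation: Δz = (R T̄/g) ln(P₁/P₂).
R T̄/g = 3060 × 443.3 / 8.64 = 157000 m.
ln(1290/1037) = ln(1.2440) = 0.21833.
Δz = 157000 × 0.21833 = 34278 m.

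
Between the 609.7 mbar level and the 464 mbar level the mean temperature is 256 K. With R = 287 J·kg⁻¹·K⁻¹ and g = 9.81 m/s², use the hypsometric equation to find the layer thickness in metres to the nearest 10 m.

Hypsometric equation: Δz = (R T̄/g) ln(P₁/P₂).
R T̄/g = 287 × 256 / 9.81 = 7489.5 m.
ln(609.7/464) = ln(1.3140) = 0.27308.
Δz = 7489.5 × 0.27308 = 2045.2 m.

Δz ≈ 2050 m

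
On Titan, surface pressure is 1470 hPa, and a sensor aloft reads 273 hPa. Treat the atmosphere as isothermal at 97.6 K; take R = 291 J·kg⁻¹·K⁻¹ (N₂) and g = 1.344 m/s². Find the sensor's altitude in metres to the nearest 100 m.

Scale height: H = RT/g = 291 × 97.6 / 1.344 = 21132 m.
Invert the barometric formula: z = H ln(P₀/P).
P₀/P = 1470/273 = 5.3846; ln(5.3846) = 1.6835.
z = 21132 × 1.6835 = 35576 m.

z ≈ 35600 m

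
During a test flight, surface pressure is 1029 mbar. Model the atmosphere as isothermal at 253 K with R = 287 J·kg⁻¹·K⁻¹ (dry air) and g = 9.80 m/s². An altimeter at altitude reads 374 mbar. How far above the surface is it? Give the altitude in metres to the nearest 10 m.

z ≈ 7500 m

Scale height: H = RT/g = 287 × 253 / 9.80 = 7409.3 m.
Invert the barometric formula: z = H ln(P₀/P).
P₀/P = 1029/374 = 2.7513; ln(2.7513) = 1.0121.
z = 7409.3 × 1.0121 = 7499.0 m.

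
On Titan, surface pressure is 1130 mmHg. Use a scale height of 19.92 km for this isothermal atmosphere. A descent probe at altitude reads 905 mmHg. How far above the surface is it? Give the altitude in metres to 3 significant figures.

Invert the barometric formula: z = H ln(P₀/P).
P₀/P = 1130/905 = 1.2486; ln(1.2486) = 0.22202.
z = 19920 × 0.22202 = 4422.6 m.

z ≈ 4420 m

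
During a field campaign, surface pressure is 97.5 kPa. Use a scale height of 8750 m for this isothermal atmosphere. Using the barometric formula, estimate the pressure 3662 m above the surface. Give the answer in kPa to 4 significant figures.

Barometric formula: P = P₀ exp(−z/H).
z/H = 3662.0/8750.0 = 0.41851; exp(−0.41851) = 0.65803.
P = 97.5 × 0.65803 = 64.158 kPa.

P ≈ 64.16 kPa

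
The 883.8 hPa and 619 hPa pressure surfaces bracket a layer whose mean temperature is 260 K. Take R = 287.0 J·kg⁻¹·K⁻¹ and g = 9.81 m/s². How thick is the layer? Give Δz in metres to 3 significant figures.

Hypsometric equation: Δz = (R T̄/g) ln(P₁/P₂).
R T̄/g = 287.0 × 260 / 9.81 = 7606.5 m.
ln(883.8/619) = ln(1.4278) = 0.35613.
Δz = 7606.5 × 0.35613 = 2708.9 m.

Δz ≈ 2710 m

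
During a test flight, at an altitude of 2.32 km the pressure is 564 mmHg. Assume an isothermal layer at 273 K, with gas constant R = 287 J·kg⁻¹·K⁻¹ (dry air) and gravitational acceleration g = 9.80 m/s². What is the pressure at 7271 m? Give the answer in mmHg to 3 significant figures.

P ≈ 304 mmHg

Scale height: H = RT/g = 287 × 273 / 9.80 = 7995.0 m.
Between two levels, P₂ = P₁ exp(−Δz/H) with Δz = z₂ − z₁.
Δz = 7271.0 − 2320.0 = 4951.0 m; Δz/H = 4951.0/7995.0 = 0.61926.
P₂ = 564 × exp(−0.61926) = 564 × 0.53834 = 303.62 mmHg.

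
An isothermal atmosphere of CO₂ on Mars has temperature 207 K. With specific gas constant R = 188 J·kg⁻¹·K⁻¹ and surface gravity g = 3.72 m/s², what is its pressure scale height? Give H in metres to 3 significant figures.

H ≈ 10500 m

The scale height of an isothermal atmosphere is H = RT/g.
H = 188 × 207 / 3.72 = 38916/3.72 = 10461 m.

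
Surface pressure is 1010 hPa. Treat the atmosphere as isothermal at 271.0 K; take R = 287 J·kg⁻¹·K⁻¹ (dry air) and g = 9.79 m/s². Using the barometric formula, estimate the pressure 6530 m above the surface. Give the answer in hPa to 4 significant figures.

P ≈ 444.0 hPa

Scale height: H = RT/g = 287 × 271.0 / 9.79 = 7944.5 m.
Barometric formula: P = P₀ exp(−z/H).
z/H = 6530.0/7944.5 = 0.82195; exp(−0.82195) = 0.43957.
P = 1010 × 0.43957 = 443.97 hPa.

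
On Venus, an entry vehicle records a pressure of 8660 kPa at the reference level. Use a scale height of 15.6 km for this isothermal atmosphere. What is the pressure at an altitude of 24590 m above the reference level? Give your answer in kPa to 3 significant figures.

P ≈ 1790 kPa

Barometric formula: P = P₀ exp(−z/H).
z/H = 24590/15600 = 1.5763; exp(−1.5763) = 0.20674.
P = 8660 × 0.20674 = 1790.4 kPa.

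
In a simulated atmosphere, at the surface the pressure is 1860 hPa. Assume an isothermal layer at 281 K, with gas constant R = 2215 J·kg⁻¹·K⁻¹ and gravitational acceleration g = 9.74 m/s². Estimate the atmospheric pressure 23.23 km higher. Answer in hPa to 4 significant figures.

P ≈ 1293 hPa

Scale height: H = RT/g = 2215 × 281 / 9.74 = 63903 m.
Barometric formula: P = P₀ exp(−z/H).
z/H = 23230/63903 = 0.36352; exp(−0.36352) = 0.69522.
P = 1860 × 0.69522 = 1293.1 hPa.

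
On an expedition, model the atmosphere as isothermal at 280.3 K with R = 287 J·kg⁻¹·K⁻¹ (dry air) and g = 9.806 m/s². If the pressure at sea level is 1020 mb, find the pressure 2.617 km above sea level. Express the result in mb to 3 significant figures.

Scale height: H = RT/g = 287 × 280.3 / 9.806 = 8203.8 m.
Barometric formula: P = P₀ exp(−z/H).
z/H = 2617.0/8203.8 = 0.31900; exp(−0.31900) = 0.72688.
P = 1020 × 0.72688 = 741.42 mb.

P ≈ 741 mb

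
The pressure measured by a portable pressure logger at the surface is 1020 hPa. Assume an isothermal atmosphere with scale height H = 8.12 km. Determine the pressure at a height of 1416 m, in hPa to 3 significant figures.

P ≈ 857 hPa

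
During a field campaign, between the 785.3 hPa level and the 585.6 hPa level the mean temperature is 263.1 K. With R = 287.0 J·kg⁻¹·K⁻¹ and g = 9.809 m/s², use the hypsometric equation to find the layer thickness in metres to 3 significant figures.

Hypsometric equation: Δz = (R T̄/g) ln(P₁/P₂).
R T̄/g = 287.0 × 263.1 / 9.809 = 7698.0 m.
ln(785.3/585.6) = ln(1.3410) = 0.29342.
Δz = 7698.0 × 0.29342 = 2258.7 m.

Δz ≈ 2260 m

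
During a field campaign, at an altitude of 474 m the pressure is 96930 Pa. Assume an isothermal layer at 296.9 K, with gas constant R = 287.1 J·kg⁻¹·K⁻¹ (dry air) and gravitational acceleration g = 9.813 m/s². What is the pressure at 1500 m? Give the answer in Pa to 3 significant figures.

P ≈ 86100 Pa

Scale height: H = RT/g = 287.1 × 296.9 / 9.813 = 8686.4 m.
Between two levels, P₂ = P₁ exp(−Δz/H) with Δz = z₂ − z₁.
Δz = 1500.0 − 474.00 = 1026.0 m; Δz/H = 1026.0/8686.4 = 0.11812.
P₂ = 96930 × exp(−0.11812) = 96930 × 0.88859 = 86131 Pa.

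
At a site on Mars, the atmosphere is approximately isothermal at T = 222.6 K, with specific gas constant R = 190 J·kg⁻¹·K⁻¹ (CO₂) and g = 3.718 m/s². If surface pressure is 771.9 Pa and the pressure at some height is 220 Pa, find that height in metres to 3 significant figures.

z ≈ 14300 m

Scale height: H = RT/g = 190 × 222.6 / 3.718 = 11375 m.
Invert the barometric formula: z = H ln(P₀/P).
P₀/P = 771.9/220 = 3.5086; ln(3.5086) = 1.2552.
z = 11375 × 1.2552 = 14278 m.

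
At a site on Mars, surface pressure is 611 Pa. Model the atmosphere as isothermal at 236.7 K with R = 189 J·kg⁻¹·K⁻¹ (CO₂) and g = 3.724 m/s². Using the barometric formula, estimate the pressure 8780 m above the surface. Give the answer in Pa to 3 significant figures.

Scale height: H = RT/g = 189 × 236.7 / 3.724 = 12013 m.
Barometric formula: P = P₀ exp(−z/H).
z/H = 8780.0/12013 = 0.73087; exp(−0.73087) = 0.48149.
P = 611 × 0.48149 = 294.19 Pa.

P ≈ 294 Pa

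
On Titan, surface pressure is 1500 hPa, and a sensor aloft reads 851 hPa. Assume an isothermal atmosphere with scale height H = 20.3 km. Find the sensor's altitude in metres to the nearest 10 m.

Invert the barometric formula: z = H ln(P₀/P).
P₀/P = 1500/851 = 1.7626; ln(1.7626) = 0.56679.
z = 20300 × 0.56679 = 11506 m.

z ≈ 11510 m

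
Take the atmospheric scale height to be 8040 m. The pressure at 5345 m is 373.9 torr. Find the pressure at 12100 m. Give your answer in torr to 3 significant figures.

P ≈ 161 torr

Between two levels, P₂ = P₁ exp(−Δz/H) with Δz = z₂ − z₁.
Δz = 12100 − 5345.0 = 6755.0 m; Δz/H = 6755.0/8040.0 = 0.84017.
P₂ = 373.9 × exp(−0.84017) = 373.9 × 0.43164 = 161.39 torr.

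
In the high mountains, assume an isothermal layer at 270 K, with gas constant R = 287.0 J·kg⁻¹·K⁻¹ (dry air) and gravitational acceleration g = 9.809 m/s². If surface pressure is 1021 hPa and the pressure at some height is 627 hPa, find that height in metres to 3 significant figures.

Scale height: H = RT/g = 287.0 × 270 / 9.809 = 7899.9 m.
Invert the barometric formula: z = H ln(P₀/P).
P₀/P = 1021/627 = 1.6284; ln(1.6284) = 0.48760.
z = 7899.9 × 0.48760 = 3852.0 m.

z ≈ 3850 m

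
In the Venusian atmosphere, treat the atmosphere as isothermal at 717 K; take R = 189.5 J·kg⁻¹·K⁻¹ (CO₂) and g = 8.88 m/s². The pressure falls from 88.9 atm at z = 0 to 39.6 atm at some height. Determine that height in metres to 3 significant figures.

Scale height: H = RT/g = 189.5 × 717 / 8.88 = 15301 m.
Invert the barometric formula: z = H ln(P₀/P).
P₀/P = 88.9/39.6 = 2.2449; ln(2.2449) = 0.80866.
z = 15301 × 0.80866 = 12373 m.

z ≈ 12400 m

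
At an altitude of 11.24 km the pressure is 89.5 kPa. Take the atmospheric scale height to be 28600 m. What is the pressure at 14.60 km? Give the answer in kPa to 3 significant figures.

Between two levels, P₂ = P₁ exp(−Δz/H) with Δz = z₂ − z₁.
Δz = 14600 − 11240 = 3360.0 m; Δz/H = 3360.0/28600 = 0.11748.
P₂ = 89.5 × exp(−0.11748) = 89.5 × 0.88916 = 79.580 kPa.

P ≈ 79.6 kPa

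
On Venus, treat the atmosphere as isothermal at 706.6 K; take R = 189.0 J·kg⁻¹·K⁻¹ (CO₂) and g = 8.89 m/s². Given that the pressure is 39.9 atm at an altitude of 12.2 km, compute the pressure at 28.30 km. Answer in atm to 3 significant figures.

P ≈ 13.7 atm

Scale height: H = RT/g = 189.0 × 706.6 / 8.89 = 15022 m.
Between two levels, P₂ = P₁ exp(−Δz/H) with Δz = z₂ − z₁.
Δz = 28300 − 12200 = 16100 m; Δz/H = 16100/15022 = 1.0718.
P₂ = 39.9 × exp(−1.0718) = 39.9 × 0.34239 = 13.661 atm.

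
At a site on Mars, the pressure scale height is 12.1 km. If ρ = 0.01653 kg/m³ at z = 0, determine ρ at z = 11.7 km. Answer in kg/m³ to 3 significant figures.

ρ ≈ 0.00629 kg/m³

In an isothermal atmosphere, density decays like pressure: ρ = ρ₀ exp(−z/H).
z/H = 11700/12100 = 0.96694; exp(−0.96694) = 0.38024.
ρ = 0.01653 × 0.38024 = 0.0062854 kg/m³.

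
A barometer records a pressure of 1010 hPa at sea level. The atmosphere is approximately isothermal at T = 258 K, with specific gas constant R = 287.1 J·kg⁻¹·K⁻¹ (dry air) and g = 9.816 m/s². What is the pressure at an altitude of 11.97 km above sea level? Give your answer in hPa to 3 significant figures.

Scale height: H = RT/g = 287.1 × 258 / 9.816 = 7546.0 m.
Barometric formula: P = P₀ exp(−z/H).
z/H = 11970/7546.0 = 1.5863; exp(−1.5863) = 0.20468.
P = 1010 × 0.20468 = 206.73 hPa.

P ≈ 207 hPa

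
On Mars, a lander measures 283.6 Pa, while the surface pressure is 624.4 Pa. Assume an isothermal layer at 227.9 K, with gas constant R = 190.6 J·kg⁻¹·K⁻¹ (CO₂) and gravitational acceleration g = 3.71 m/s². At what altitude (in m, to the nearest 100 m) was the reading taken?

z ≈ 9200 m

Scale height: H = RT/g = 190.6 × 227.9 / 3.71 = 11708 m.
Invert the barometric formula: z = H ln(P₀/P).
P₀/P = 624.4/283.6 = 2.2017; ln(2.2017) = 0.78923.
z = 11708 × 0.78923 = 9240.3 m.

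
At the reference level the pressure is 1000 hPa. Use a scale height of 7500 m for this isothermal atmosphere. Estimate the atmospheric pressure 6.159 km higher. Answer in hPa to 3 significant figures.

P ≈ 440 hPa

Barometric formula: P = P₀ exp(−z/H).
z/H = 6159.0/7500.0 = 0.82120; exp(−0.82120) = 0.43990.
P = 1000 × 0.43990 = 439.90 hPa.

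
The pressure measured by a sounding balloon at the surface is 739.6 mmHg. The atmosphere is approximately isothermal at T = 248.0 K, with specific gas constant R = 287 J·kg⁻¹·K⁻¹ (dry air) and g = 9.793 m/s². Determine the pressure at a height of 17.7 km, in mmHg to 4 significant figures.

Scale height: H = RT/g = 287 × 248.0 / 9.793 = 7268.0 m.
Barometric formula: P = P₀ exp(−z/H).
z/H = 17700/7268.0 = 2.4353; exp(−2.4353) = 0.087571.
P = 739.6 × 0.087571 = 64.768 mmHg.

P ≈ 64.77 mmHg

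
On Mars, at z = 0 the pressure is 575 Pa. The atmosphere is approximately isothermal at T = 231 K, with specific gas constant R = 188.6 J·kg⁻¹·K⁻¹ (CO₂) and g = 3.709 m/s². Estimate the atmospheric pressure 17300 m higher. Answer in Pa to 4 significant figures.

Scale height: H = RT/g = 188.6 × 231 / 3.709 = 11746 m.
Barometric formula: P = P₀ exp(−z/H).
z/H = 17300/11746 = 1.4728; exp(−1.4728) = 0.22928.
P = 575 × 0.22928 = 131.84 Pa.

P ≈ 131.8 Pa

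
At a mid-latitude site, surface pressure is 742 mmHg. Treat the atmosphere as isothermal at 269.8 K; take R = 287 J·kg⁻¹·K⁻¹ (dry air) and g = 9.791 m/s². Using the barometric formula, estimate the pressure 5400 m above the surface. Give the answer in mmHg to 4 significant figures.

Scale height: H = RT/g = 287 × 269.8 / 9.791 = 7908.5 m.
Barometric formula: P = P₀ exp(−z/H).
z/H = 5400.0/7908.5 = 0.68281; exp(−0.68281) = 0.50520.
P = 742 × 0.50520 = 374.86 mmHg.

P ≈ 374.9 mmHg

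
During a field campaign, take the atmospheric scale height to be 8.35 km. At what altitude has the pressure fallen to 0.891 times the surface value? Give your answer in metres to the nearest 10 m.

Set P/P₀ = exp(−z/H) = 0.891, so z = −H ln(0.891).
−ln(0.891) = 0.11541; z = 8350.0 × 0.11541 = 963.67 m.

z ≈ 960 m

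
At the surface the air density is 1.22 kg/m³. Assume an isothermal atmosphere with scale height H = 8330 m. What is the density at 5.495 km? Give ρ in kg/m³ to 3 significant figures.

ρ ≈ 0.631 kg/m³

In an isothermal atmosphere, density decays like pressure: ρ = ρ₀ exp(−z/H).
z/H = 5495.0/8330.0 = 0.65966; exp(−0.65966) = 0.51703.
ρ = 1.22 × 0.51703 = 0.63078 kg/m³.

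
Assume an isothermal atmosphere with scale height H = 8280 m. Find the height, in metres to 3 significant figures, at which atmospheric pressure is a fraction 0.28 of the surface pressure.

z ≈ 10500 m

Set P/P₀ = exp(−z/H) = 0.28, so z = −H ln(0.28).
−ln(0.28) = 1.2730; z = 8280.0 × 1.2730 = 10540 m.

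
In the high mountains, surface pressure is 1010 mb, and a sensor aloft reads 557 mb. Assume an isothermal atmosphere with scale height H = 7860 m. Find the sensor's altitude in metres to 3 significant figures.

z ≈ 4680 m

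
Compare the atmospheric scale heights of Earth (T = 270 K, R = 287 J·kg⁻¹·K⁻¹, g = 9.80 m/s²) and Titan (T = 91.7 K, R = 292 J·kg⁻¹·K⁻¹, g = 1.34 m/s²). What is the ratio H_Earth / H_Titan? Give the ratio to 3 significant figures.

H = RT/g for each body.
H_Earth = 287 × 270 / 9.80 = 7907.1 m.
H_Titan = 292 × 91.7 / 1.34 = 19982 m.
H_Earth/H_Titan = 7907.1/19982 = 0.39571.

H_Earth/H_Titan ≈ 0.396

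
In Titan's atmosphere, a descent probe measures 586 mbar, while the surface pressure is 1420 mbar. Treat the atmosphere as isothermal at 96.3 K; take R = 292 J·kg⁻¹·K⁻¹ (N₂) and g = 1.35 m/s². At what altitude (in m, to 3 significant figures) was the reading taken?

Scale height: H = RT/g = 292 × 96.3 / 1.35 = 20829 m.
Invert the barometric formula: z = H ln(P₀/P).
P₀/P = 1420/586 = 2.4232; ln(2.4232) = 0.88509.
z = 20829 × 0.88509 = 18436 m.

z ≈ 18400 m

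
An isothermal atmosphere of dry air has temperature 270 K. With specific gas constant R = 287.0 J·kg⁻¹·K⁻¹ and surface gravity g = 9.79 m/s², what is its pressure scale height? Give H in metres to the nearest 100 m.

The scale height of an isothermal atmosphere is H = RT/g.
H = 287.0 × 270 / 9.79 = 77490/9.79 = 7915.2 m.

H ≈ 7900 m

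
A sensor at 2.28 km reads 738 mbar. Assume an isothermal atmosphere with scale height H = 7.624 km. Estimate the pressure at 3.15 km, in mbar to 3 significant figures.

Between two levels, P₂ = P₁ exp(−Δz/H) with Δz = z₂ − z₁.
Δz = 3150.0 − 2280.0 = 870.00 m; Δz/H = 870.00/7624.0 = 0.11411.
P₂ = 738 × exp(−0.11411) = 738 × 0.89216 = 658.41 mbar.

P ≈ 658 mbar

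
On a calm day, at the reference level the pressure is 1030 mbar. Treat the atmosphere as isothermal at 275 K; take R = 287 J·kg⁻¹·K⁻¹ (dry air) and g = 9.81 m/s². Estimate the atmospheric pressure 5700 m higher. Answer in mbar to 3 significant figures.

P ≈ 507 mbar

Scale height: H = RT/g = 287 × 275 / 9.81 = 8045.4 m.
Barometric formula: P = P₀ exp(−z/H).
z/H = 5700.0/8045.4 = 0.70848; exp(−0.70848) = 0.49239.
P = 1030 × 0.49239 = 507.16 mbar.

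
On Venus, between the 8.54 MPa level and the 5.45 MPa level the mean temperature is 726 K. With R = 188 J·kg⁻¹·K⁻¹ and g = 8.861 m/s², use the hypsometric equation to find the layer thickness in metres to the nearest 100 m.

Δz ≈ 6900 m

Hypsometric equation: Δz = (R T̄/g) ln(P₁/P₂).
R T̄/g = 188 × 726 / 8.861 = 15403 m.
ln(8.54/5.45) = ln(1.5670) = 0.44916.
Δz = 15403 × 0.44916 = 6918.4 m.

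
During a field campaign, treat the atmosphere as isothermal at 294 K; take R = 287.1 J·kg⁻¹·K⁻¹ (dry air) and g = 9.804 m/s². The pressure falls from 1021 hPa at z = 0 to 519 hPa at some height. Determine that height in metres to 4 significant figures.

Scale height: H = RT/g = 287.1 × 294 / 9.804 = 8609.5 m.
Invert the barometric formula: z = H ln(P₀/P).
P₀/P = 1021/519 = 1.9672; ln(1.9672) = 0.67661.
z = 8609.5 × 0.67661 = 5825.3 m.

z ≈ 5825 m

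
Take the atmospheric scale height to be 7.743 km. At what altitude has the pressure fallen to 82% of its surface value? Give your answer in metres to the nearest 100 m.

z ≈ 1500 m

Set P/P₀ = exp(−z/H) = 0.82, so z = −H ln(0.82).
−ln(0.82) = 0.19845; z = 7743.0 × 0.19845 = 1536.6 m.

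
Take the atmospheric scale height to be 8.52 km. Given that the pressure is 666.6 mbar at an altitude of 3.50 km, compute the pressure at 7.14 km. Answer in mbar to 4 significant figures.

Between two levels, P₂ = P₁ exp(−Δz/H) with Δz = z₂ − z₁.
Δz = 7140.0 − 3500.0 = 3640.0 m; Δz/H = 3640.0/8520.0 = 0.42723.
P₂ = 666.6 × exp(−0.42723) = 666.6 × 0.65231 = 434.83 mbar.

P ≈ 434.8 mbar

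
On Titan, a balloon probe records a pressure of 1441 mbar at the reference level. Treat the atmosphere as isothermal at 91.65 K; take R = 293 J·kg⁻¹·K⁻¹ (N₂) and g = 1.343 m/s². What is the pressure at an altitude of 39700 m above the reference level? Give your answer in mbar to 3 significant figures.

P ≈ 198 mbar

Scale height: H = RT/g = 293 × 91.65 / 1.343 = 19995 m.
Barometric formula: P = P₀ exp(−z/H).
z/H = 39700/19995 = 1.9855; exp(−1.9855) = 0.13731.
P = 1441 × 0.13731 = 197.86 mbar.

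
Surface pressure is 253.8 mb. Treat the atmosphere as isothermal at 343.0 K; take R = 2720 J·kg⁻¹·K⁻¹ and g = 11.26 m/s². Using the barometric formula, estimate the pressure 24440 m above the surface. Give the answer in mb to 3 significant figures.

P ≈ 189 mb

Scale height: H = RT/g = 2720 × 343.0 / 11.26 = 82856 m.
Barometric formula: P = P₀ exp(−z/H).
z/H = 24440/82856 = 0.29497; exp(−0.29497) = 0.74455.
P = 253.8 × 0.74455 = 188.97 mb.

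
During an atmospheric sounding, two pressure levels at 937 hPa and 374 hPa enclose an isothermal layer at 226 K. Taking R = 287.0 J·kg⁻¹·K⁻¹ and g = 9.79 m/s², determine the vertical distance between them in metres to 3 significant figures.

Δz ≈ 6080 m

Hypsometric equation: Δz = (R T̄/g) ln(P₁/P₂).
R T̄/g = 287.0 × 226 / 9.79 = 6625.3 m.
ln(937/374) = ln(2.5053) = 0.91841.
Δz = 6625.3 × 0.91841 = 6084.7 m.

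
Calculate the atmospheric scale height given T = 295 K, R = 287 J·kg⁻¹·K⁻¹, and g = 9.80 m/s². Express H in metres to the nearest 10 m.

The scale height of an isothermal atmosphere is H = RT/g.
H = 287 × 295 / 9.80 = 84665/9.80 = 8639.3 m.

H ≈ 8640 m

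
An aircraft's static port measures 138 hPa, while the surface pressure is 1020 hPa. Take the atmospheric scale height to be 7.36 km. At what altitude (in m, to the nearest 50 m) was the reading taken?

z ≈ 14700 m

Invert the barometric formula: z = H ln(P₀/P).
P₀/P = 1020/138 = 7.3913; ln(7.3913) = 2.0003.
z = 7360.0 × 2.0003 = 14722 m.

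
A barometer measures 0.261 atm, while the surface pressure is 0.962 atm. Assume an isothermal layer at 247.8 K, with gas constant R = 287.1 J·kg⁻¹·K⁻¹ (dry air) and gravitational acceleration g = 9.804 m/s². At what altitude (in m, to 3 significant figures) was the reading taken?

Scale height: H = RT/g = 287.1 × 247.8 / 9.804 = 7256.6 m.
Invert the barometric formula: z = H ln(P₀/P).
P₀/P = 0.962/0.261 = 3.6858; ln(3.6858) = 1.3045.
z = 7256.6 × 1.3045 = 9466.2 m.

z ≈ 9470 m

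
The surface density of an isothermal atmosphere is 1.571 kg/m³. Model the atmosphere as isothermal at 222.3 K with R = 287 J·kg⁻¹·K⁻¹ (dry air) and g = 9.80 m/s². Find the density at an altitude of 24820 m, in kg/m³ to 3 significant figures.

ρ ≈ 0.0347 kg/m³

Scale height: H = RT/g = 287 × 222.3 / 9.80 = 6510.2 m.
In an isothermal atmosphere, density decays like pressure: ρ = ρ₀ exp(−z/H).
z/H = 24820/6510.2 = 3.8125; exp(−3.8125) = 0.022093.
ρ = 1.571 × 0.022093 = 0.034708 kg/m³.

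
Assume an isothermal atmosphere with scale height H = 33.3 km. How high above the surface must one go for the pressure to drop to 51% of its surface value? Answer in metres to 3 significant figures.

z ≈ 22400 m

Set P/P₀ = exp(−z/H) = 0.51, so z = −H ln(0.51).
−ln(0.51) = 0.67334; z = 33300 × 0.67334 = 22422 m.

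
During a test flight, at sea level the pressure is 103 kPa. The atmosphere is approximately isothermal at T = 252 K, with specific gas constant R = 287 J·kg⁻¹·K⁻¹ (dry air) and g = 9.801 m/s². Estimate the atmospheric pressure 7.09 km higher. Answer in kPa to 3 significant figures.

P ≈ 39.4 kPa

Scale height: H = RT/g = 287 × 252 / 9.801 = 7379.2 m.
Barometric formula: P = P₀ exp(−z/H).
z/H = 7090.0/7379.2 = 0.96081; exp(−0.96081) = 0.38258.
P = 103 × 0.38258 = 39.406 kPa.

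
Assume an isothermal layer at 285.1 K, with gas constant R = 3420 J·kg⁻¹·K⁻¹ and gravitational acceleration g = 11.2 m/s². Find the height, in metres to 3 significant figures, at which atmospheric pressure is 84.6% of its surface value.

Scale height: H = RT/g = 3420 × 285.1 / 11.2 = 87057 m.
Set P/P₀ = exp(−z/H) = 0.846, so z = −H ln(0.846).
−ln(0.846) = 0.16724; z = 87057 × 0.16724 = 14559 m.

z ≈ 14600 m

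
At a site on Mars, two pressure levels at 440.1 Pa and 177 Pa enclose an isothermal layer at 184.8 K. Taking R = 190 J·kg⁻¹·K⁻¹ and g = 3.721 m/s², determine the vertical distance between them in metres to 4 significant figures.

Δz ≈ 8595 m

Hypsometric equation: Δz = (R T̄/g) ln(P₁/P₂).
R T̄/g = 190 × 184.8 / 3.721 = 9436.2 m.
ln(440.1/177) = ln(2.4864) = 0.91084.
Δz = 9436.2 × 0.91084 = 8594.9 m.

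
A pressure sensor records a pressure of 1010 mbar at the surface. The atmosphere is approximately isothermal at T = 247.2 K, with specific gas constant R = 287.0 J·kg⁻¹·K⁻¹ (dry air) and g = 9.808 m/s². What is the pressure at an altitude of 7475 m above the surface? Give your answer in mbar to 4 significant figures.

P ≈ 359.4 mbar

Scale height: H = RT/g = 287.0 × 247.2 / 9.808 = 7233.5 m.
Barometric formula: P = P₀ exp(−z/H).
z/H = 7475.0/7233.5 = 1.0334; exp(−1.0334) = 0.35580.
P = 1010 × 0.35580 = 359.36 mbar.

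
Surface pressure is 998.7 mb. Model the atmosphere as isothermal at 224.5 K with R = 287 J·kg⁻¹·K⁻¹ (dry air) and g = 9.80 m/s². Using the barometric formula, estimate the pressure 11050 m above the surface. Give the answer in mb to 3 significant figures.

P ≈ 186 mb

Scale height: H = RT/g = 287 × 224.5 / 9.80 = 6574.6 m.
Barometric formula: P = P₀ exp(−z/H).
z/H = 11050/6574.6 = 1.6807; exp(−1.6807) = 0.18624.
P = 998.7 × 0.18624 = 186.00 mb.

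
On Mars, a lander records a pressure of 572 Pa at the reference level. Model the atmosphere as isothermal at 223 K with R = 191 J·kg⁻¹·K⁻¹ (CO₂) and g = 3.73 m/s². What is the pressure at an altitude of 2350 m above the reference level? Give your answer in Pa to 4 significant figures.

P ≈ 465.6 Pa

Scale height: H = RT/g = 191 × 223 / 3.73 = 11419 m.
Barometric formula: P = P₀ exp(−z/H).
z/H = 2350.0/11419 = 0.20580; exp(−0.20580) = 0.81400.
P = 572 × 0.81400 = 465.61 Pa.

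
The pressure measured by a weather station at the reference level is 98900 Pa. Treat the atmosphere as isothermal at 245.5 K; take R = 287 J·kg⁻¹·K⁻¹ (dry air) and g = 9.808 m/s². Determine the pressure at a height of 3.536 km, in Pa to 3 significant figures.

Scale height: H = RT/g = 287 × 245.5 / 9.808 = 7183.8 m.
Barometric formula: P = P₀ exp(−z/H).
z/H = 3536.0/7183.8 = 0.49222; exp(−0.49222) = 0.61127.
P = 98900 × 0.61127 = 60455 Pa.

P ≈ 60500 Pa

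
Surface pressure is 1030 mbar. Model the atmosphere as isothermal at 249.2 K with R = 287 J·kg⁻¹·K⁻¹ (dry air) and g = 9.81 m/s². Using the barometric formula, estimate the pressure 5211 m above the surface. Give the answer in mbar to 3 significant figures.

P ≈ 504 mbar

Scale height: H = RT/g = 287 × 249.2 / 9.81 = 7290.6 m.
Barometric formula: P = P₀ exp(−z/H).
z/H = 5211.0/7290.6 = 0.71476; exp(−0.71476) = 0.48931.
P = 1030 × 0.48931 = 503.99 mbar.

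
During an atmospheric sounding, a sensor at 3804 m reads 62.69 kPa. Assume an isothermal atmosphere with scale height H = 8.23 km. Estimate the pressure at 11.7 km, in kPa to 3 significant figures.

Between two levels, P₂ = P₁ exp(−Δz/H) with Δz = z₂ − z₁.
Δz = 11700 − 3804.0 = 7896.0 m; Δz/H = 7896.0/8230.0 = 0.95942.
P₂ = 62.69 × exp(−0.95942) = 62.69 × 0.38312 = 24.018 kPa.

P ≈ 24.0 kPa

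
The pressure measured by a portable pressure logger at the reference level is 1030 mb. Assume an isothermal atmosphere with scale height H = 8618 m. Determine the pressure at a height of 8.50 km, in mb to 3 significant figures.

Barometric formula: P = P₀ exp(−z/H).
z/H = 8500.0/8618.0 = 0.98631; exp(−0.98631) = 0.37295.
P = 1030 × 0.37295 = 384.14 mb.

P ≈ 384 mb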